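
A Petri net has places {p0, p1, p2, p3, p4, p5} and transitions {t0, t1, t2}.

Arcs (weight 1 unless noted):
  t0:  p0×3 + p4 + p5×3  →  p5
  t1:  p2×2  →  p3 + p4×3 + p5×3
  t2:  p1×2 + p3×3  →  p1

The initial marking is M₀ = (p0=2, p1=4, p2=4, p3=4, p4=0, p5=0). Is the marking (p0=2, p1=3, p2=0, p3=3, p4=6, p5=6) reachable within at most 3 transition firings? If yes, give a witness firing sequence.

step 1: fire t1:  (p0=2, p1=4, p2=4, p3=4, p4=0, p5=0) → (p0=2, p1=4, p2=2, p3=5, p4=3, p5=3)
step 2: fire t1:  (p0=2, p1=4, p2=2, p3=5, p4=3, p5=3) → (p0=2, p1=4, p2=0, p3=6, p4=6, p5=6)
step 3: fire t2:  (p0=2, p1=4, p2=0, p3=6, p4=6, p5=6) → (p0=2, p1=3, p2=0, p3=3, p4=6, p5=6)

YES — reachable via ⟨t1, t1, t2⟩ (3 firings)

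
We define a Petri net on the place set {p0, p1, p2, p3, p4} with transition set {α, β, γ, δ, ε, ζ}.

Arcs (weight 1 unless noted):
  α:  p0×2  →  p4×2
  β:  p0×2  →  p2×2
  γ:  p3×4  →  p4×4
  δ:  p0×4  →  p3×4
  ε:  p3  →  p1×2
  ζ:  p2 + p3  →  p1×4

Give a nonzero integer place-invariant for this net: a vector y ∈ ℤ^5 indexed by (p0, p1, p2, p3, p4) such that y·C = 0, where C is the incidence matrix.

Incidence matrix C (rows=places, cols=transitions):
        α    β    γ    δ    ε    ζ
   p0  -2   -2    0   -4    0    0
   p1   0    0    0    0    2    4
   p2   0    2    0    0    0   -1
   p3   0    0   -4    4   -1   -1
   p4   2    0    4    0    0    0

Candidate y = [2, 1, 2, 2, 2]; check y·C column-wise:
  col α: 2·-2 + 1·0 + 2·0 + 2·0 + 2·2 = 0
  col β: 2·-2 + 1·0 + 2·2 + 2·0 + 2·0 = 0
  col γ: 2·0 + 1·0 + 2·0 + 2·-4 + 2·4 = 0
  col δ: 2·-4 + 1·0 + 2·0 + 2·4 + 2·0 = 0
  col ε: 2·0 + 1·2 + 2·0 + 2·-1 + 2·0 = 0
  col ζ: 2·0 + 1·4 + 2·-1 + 2·-1 + 2·0 = 0

y = (p0:2, p1:1, p2:2, p3:2, p4:2)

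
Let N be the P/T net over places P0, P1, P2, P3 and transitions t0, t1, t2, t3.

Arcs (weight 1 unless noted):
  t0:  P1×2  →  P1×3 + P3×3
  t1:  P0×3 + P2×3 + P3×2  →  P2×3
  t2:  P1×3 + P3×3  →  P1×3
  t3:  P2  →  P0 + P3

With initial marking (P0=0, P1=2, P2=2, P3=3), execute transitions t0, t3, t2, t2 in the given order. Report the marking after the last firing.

step 1: fire t0:  (P0=0, P1=2, P2=2, P3=3) → (P0=0, P1=3, P2=2, P3=6)
step 2: fire t3:  (P0=0, P1=3, P2=2, P3=6) → (P0=1, P1=3, P2=1, P3=7)
step 3: fire t2:  (P0=1, P1=3, P2=1, P3=7) → (P0=1, P1=3, P2=1, P3=4)
step 4: fire t2:  (P0=1, P1=3, P2=1, P3=4) → (P0=1, P1=3, P2=1, P3=1)

(P0=1, P1=3, P2=1, P3=1)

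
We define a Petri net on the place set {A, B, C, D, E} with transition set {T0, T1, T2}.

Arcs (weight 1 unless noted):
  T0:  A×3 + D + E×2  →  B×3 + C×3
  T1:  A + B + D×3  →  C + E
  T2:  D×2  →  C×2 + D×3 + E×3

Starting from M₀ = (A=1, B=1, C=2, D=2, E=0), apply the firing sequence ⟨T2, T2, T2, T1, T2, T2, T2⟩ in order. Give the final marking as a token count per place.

step 1: fire T2:  (A=1, B=1, C=2, D=2, E=0) → (A=1, B=1, C=4, D=3, E=3)
step 2: fire T2:  (A=1, B=1, C=4, D=3, E=3) → (A=1, B=1, C=6, D=4, E=6)
step 3: fire T2:  (A=1, B=1, C=6, D=4, E=6) → (A=1, B=1, C=8, D=5, E=9)
step 4: fire T1:  (A=1, B=1, C=8, D=5, E=9) → (A=0, B=0, C=9, D=2, E=10)
step 5: fire T2:  (A=0, B=0, C=9, D=2, E=10) → (A=0, B=0, C=11, D=3, E=13)
step 6: fire T2:  (A=0, B=0, C=11, D=3, E=13) → (A=0, B=0, C=13, D=4, E=16)
step 7: fire T2:  (A=0, B=0, C=13, D=4, E=16) → (A=0, B=0, C=15, D=5, E=19)

(A=0, B=0, C=15, D=5, E=19)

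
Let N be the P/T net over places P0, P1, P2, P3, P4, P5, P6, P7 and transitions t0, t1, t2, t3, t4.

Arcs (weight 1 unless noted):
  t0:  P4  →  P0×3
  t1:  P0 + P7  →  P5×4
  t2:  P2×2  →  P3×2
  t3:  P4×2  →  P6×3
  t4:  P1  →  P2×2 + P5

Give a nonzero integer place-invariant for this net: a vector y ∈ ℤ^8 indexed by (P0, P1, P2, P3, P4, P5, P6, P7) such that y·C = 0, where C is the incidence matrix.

y = (P0:0, P1:2, P2:1, P3:1, P4:0, P5:0, P6:0, P7:0)

Incidence matrix C (rows=places, cols=transitions):
       t0   t1   t2   t3   t4
   P0   3   -1    0    0    0
   P1   0    0    0    0   -1
   P2   0    0   -2    0    2
   P3   0    0    2    0    0
   P4  -1    0    0   -2    0
   P5   0    4    0    0    1
   P6   0    0    0    3    0
   P7   0   -1    0    0    0

Candidate y = [0, 2, 1, 1, 0, 0, 0, 0]; check y·C column-wise:
  col t0: 0·3 + 2·0 + 1·0 + 1·0 + 0·-1 = 0
  col t1: 0·-1 + 2·0 + 1·0 + 1·0 + 0·4 + 0·-1 = 0
  col t2: 2·0 + 1·-2 + 1·2 = 0
  col t3: 2·0 + 1·0 + 1·0 + 0·-2 + 0·3 = 0
  col t4: 2·-1 + 1·2 + 1·0 + 0·1 = 0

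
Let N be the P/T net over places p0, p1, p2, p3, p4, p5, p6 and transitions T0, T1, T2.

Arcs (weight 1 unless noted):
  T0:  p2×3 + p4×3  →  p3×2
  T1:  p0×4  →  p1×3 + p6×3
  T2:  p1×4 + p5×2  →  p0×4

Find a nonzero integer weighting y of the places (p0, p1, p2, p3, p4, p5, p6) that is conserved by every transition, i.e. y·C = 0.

y = (p0:0, p1:0, p2:2, p3:3, p4:0, p5:0, p6:0)

Incidence matrix C (rows=places, cols=transitions):
       T0   T1   T2
   p0   0   -4    4
   p1   0    3   -4
   p2  -3    0    0
   p3   2    0    0
   p4  -3    0    0
   p5   0    0   -2
   p6   0    3    0

Candidate y = [0, 0, 2, 3, 0, 0, 0]; check y·C column-wise:
  col T0: 2·-3 + 3·2 + 0·-3 = 0
  col T1: 0·-4 + 0·3 + 2·0 + 3·0 + 0·3 = 0
  col T2: 0·4 + 0·-4 + 2·0 + 3·0 + 0·-2 = 0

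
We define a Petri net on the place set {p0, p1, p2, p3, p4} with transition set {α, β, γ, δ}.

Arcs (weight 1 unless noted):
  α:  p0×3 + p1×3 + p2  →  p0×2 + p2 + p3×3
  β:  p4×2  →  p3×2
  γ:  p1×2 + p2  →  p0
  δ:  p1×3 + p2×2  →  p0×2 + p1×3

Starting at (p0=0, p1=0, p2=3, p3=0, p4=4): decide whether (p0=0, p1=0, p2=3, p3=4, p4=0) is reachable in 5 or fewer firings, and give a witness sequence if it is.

step 1: fire β:  (p0=0, p1=0, p2=3, p3=0, p4=4) → (p0=0, p1=0, p2=3, p3=2, p4=2)
step 2: fire β:  (p0=0, p1=0, p2=3, p3=2, p4=2) → (p0=0, p1=0, p2=3, p3=4, p4=0)

YES — reachable via ⟨β, β⟩ (2 firings)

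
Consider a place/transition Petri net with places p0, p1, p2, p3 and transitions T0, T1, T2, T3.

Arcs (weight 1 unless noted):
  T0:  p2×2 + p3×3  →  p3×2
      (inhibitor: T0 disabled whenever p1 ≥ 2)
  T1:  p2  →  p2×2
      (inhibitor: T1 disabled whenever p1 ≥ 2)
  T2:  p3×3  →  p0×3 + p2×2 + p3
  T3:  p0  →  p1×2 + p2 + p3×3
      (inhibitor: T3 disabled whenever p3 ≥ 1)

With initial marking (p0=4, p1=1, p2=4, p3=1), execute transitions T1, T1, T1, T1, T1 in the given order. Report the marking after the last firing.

(p0=4, p1=1, p2=9, p3=1)

step 1: fire T1:  (p0=4, p1=1, p2=4, p3=1) → (p0=4, p1=1, p2=5, p3=1)
step 2: fire T1:  (p0=4, p1=1, p2=5, p3=1) → (p0=4, p1=1, p2=6, p3=1)
step 3: fire T1:  (p0=4, p1=1, p2=6, p3=1) → (p0=4, p1=1, p2=7, p3=1)
step 4: fire T1:  (p0=4, p1=1, p2=7, p3=1) → (p0=4, p1=1, p2=8, p3=1)
step 5: fire T1:  (p0=4, p1=1, p2=8, p3=1) → (p0=4, p1=1, p2=9, p3=1)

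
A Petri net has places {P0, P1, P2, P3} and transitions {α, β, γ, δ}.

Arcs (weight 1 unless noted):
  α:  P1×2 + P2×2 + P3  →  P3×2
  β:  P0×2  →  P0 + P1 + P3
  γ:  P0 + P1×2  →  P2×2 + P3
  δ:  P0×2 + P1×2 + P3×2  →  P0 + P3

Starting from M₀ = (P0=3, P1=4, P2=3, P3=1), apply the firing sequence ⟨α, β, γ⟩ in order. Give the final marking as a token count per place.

(P0=1, P1=1, P2=3, P3=4)

step 1: fire α:  (P0=3, P1=4, P2=3, P3=1) → (P0=3, P1=2, P2=1, P3=2)
step 2: fire β:  (P0=3, P1=2, P2=1, P3=2) → (P0=2, P1=3, P2=1, P3=3)
step 3: fire γ:  (P0=2, P1=3, P2=1, P3=3) → (P0=1, P1=1, P2=3, P3=4)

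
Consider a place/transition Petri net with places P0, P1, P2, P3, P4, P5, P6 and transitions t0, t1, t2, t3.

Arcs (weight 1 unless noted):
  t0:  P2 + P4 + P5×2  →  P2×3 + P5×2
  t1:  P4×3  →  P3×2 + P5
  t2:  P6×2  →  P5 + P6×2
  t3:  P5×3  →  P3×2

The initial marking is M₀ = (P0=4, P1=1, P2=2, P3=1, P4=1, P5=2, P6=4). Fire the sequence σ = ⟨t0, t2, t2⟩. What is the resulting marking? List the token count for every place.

step 1: fire t0:  (P0=4, P1=1, P2=2, P3=1, P4=1, P5=2, P6=4) → (P0=4, P1=1, P2=4, P3=1, P4=0, P5=2, P6=4)
step 2: fire t2:  (P0=4, P1=1, P2=4, P3=1, P4=0, P5=2, P6=4) → (P0=4, P1=1, P2=4, P3=1, P4=0, P5=3, P6=4)
step 3: fire t2:  (P0=4, P1=1, P2=4, P3=1, P4=0, P5=3, P6=4) → (P0=4, P1=1, P2=4, P3=1, P4=0, P5=4, P6=4)

(P0=4, P1=1, P2=4, P3=1, P4=0, P5=4, P6=4)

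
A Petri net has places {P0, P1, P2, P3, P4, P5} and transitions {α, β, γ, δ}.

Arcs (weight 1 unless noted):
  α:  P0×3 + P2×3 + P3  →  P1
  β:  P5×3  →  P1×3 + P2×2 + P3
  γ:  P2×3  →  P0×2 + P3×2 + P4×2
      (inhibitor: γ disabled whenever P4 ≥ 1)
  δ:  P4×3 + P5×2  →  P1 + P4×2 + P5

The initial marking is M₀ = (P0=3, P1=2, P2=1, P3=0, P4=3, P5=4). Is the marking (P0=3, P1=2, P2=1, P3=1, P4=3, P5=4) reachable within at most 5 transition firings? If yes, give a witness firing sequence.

depth 0: 1 marking
depth 1: 3 markings reached so far
depth 2: 5 markings reached so far
depth 3: 6 markings reached so far
depth 4: 6 markings reached so far
(frontier empty at depth 4; search complete)
target is not among the 6 markings reachable within 5 steps

NO — not reachable within 5 firings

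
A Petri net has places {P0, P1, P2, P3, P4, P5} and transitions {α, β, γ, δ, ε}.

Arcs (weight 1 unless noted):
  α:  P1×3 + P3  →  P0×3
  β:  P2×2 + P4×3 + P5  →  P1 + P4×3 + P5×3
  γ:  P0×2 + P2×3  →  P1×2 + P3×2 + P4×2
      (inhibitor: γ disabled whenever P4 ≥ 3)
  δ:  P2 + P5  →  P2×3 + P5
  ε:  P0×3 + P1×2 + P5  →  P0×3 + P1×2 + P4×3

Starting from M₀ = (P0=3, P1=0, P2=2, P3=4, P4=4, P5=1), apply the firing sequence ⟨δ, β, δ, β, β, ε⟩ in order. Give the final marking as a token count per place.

(P0=3, P1=3, P2=0, P3=4, P4=7, P5=6)

step 1: fire δ:  (P0=3, P1=0, P2=2, P3=4, P4=4, P5=1) → (P0=3, P1=0, P2=4, P3=4, P4=4, P5=1)
step 2: fire β:  (P0=3, P1=0, P2=4, P3=4, P4=4, P5=1) → (P0=3, P1=1, P2=2, P3=4, P4=4, P5=3)
step 3: fire δ:  (P0=3, P1=1, P2=2, P3=4, P4=4, P5=3) → (P0=3, P1=1, P2=4, P3=4, P4=4, P5=3)
step 4: fire β:  (P0=3, P1=1, P2=4, P3=4, P4=4, P5=3) → (P0=3, P1=2, P2=2, P3=4, P4=4, P5=5)
step 5: fire β:  (P0=3, P1=2, P2=2, P3=4, P4=4, P5=5) → (P0=3, P1=3, P2=0, P3=4, P4=4, P5=7)
step 6: fire ε:  (P0=3, P1=3, P2=0, P3=4, P4=4, P5=7) → (P0=3, P1=3, P2=0, P3=4, P4=7, P5=6)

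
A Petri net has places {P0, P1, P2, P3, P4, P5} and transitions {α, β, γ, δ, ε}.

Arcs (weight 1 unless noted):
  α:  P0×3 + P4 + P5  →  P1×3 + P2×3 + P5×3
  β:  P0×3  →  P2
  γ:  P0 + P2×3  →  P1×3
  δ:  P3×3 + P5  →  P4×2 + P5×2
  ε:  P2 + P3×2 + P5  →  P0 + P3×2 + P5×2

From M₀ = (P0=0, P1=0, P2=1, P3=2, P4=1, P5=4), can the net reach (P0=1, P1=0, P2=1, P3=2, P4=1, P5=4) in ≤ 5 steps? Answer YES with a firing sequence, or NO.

depth 0: 1 marking
depth 1: 2 markings reached so far
depth 2: 2 markings reached so far
(frontier empty at depth 2; search complete)
target is not among the 2 markings reachable within 5 steps

NO — not reachable within 5 firings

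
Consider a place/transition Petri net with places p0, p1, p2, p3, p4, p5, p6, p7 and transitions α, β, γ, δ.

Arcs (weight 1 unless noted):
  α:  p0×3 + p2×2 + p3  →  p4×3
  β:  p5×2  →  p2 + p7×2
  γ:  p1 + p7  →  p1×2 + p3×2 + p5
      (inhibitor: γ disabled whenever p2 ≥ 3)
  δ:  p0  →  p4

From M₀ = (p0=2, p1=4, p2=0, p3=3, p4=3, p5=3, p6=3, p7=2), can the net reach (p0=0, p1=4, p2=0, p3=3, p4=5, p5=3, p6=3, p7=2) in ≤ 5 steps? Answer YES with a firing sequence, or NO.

YES — reachable via ⟨δ, δ⟩ (2 firings)

step 1: fire δ:  (p0=2, p1=4, p2=0, p3=3, p4=3, p5=3, p6=3, p7=2) → (p0=1, p1=4, p2=0, p3=3, p4=4, p5=3, p6=3, p7=2)
step 2: fire δ:  (p0=1, p1=4, p2=0, p3=3, p4=4, p5=3, p6=3, p7=2) → (p0=0, p1=4, p2=0, p3=3, p4=5, p5=3, p6=3, p7=2)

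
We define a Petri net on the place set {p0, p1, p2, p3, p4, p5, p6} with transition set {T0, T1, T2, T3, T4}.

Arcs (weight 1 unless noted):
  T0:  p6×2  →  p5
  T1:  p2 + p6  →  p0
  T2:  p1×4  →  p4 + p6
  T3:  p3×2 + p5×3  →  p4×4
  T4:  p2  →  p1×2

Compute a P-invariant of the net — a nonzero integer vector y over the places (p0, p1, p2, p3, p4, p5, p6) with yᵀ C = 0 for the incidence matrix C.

y = (p0:2, p1:1, p2:2, p3:8, p4:4, p5:0, p6:0)

Incidence matrix C (rows=places, cols=transitions):
       T0   T1   T2   T3   T4
   p0   0    1    0    0    0
   p1   0    0   -4    0    2
   p2   0   -1    0    0   -1
   p3   0    0    0   -2    0
   p4   0    0    1    4    0
   p5   1    0    0   -3    0
   p6  -2   -1    1    0    0

Candidate y = [2, 1, 2, 8, 4, 0, 0]; check y·C column-wise:
  col T0: 2·0 + 1·0 + 2·0 + 8·0 + 4·0 + 0·1 + 0·-2 = 0
  col T1: 2·1 + 1·0 + 2·-1 + 8·0 + 4·0 + 0·-1 = 0
  col T2: 2·0 + 1·-4 + 2·0 + 8·0 + 4·1 + 0·1 = 0
  col T3: 2·0 + 1·0 + 2·0 + 8·-2 + 4·4 + 0·-3 = 0
  col T4: 2·0 + 1·2 + 2·-1 + 8·0 + 4·0 = 0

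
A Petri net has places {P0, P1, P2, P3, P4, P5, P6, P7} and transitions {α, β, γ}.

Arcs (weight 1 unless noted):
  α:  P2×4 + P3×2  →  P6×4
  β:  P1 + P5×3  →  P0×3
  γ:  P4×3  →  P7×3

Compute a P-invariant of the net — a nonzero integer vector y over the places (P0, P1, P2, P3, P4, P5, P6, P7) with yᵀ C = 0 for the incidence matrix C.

Incidence matrix C (rows=places, cols=transitions):
        α    β    γ
   P0   0    3    0
   P1   0   -1    0
   P2  -4    0    0
   P3  -2    0    0
   P4   0    0   -3
   P5   0   -3    0
   P6   4    0    0
   P7   0    0    3

Candidate y = [1, 3, 0, 0, 0, 0, 0, 0]; check y·C column-wise:
  col α: 1·0 + 3·0 + 0·-4 + 0·-2 + 0·4 = 0
  col β: 1·3 + 3·-1 + 0·-3 = 0
  col γ: 1·0 + 3·0 + 0·-3 + 0·3 = 0

y = (P0:1, P1:3, P2:0, P3:0, P4:0, P5:0, P6:0, P7:0)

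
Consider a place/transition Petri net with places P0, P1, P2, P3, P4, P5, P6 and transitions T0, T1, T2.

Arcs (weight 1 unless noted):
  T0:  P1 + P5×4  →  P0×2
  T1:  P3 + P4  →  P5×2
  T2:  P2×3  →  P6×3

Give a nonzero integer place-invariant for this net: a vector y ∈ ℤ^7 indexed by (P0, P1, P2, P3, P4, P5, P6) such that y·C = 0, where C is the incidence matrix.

y = (P0:1, P1:2, P2:0, P3:0, P4:0, P5:0, P6:0)

Incidence matrix C (rows=places, cols=transitions):
       T0   T1   T2
   P0   2    0    0
   P1  -1    0    0
   P2   0    0   -3
   P3   0   -1    0
   P4   0   -1    0
   P5  -4    2    0
   P6   0    0    3

Candidate y = [1, 2, 0, 0, 0, 0, 0]; check y·C column-wise:
  col T0: 1·2 + 2·-1 + 0·-4 = 0
  col T1: 1·0 + 2·0 + 0·-1 + 0·-1 + 0·2 = 0
  col T2: 1·0 + 2·0 + 0·-3 + 0·3 = 0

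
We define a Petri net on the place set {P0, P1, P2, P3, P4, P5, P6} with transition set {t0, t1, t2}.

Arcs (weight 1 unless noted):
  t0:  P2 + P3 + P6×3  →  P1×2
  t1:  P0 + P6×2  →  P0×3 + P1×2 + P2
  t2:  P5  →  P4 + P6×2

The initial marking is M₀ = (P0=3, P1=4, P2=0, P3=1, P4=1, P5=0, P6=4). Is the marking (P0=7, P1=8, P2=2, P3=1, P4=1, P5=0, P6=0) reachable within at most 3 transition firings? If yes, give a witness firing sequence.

YES — reachable via ⟨t1, t1⟩ (2 firings)

step 1: fire t1:  (P0=3, P1=4, P2=0, P3=1, P4=1, P5=0, P6=4) → (P0=5, P1=6, P2=1, P3=1, P4=1, P5=0, P6=2)
step 2: fire t1:  (P0=5, P1=6, P2=1, P3=1, P4=1, P5=0, P6=2) → (P0=7, P1=8, P2=2, P3=1, P4=1, P5=0, P6=0)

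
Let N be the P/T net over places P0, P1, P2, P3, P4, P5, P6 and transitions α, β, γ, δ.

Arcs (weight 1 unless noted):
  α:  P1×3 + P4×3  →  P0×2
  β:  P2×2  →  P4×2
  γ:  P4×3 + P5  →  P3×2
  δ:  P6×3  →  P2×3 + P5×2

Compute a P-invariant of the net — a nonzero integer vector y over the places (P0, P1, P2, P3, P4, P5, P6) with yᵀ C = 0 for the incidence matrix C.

Incidence matrix C (rows=places, cols=transitions):
        α    β    γ    δ
   P0   2    0    0    0
   P1  -3    0    0    0
   P2   0   -2    0    3
   P3   0    0    2    0
   P4  -3    2   -3    0
   P5   0    0   -1    2
   P6   0    0    0   -3

Candidate y = [3, 2, 0, 0, 0, 0, 0]; check y·C column-wise:
  col α: 3·2 + 2·-3 + 0·-3 = 0
  col β: 3·0 + 2·0 + 0·-2 + 0·2 = 0
  col γ: 3·0 + 2·0 + 0·2 + 0·-3 + 0·-1 = 0
  col δ: 3·0 + 2·0 + 0·3 + 0·2 + 0·-3 = 0

y = (P0:3, P1:2, P2:0, P3:0, P4:0, P5:0, P6:0)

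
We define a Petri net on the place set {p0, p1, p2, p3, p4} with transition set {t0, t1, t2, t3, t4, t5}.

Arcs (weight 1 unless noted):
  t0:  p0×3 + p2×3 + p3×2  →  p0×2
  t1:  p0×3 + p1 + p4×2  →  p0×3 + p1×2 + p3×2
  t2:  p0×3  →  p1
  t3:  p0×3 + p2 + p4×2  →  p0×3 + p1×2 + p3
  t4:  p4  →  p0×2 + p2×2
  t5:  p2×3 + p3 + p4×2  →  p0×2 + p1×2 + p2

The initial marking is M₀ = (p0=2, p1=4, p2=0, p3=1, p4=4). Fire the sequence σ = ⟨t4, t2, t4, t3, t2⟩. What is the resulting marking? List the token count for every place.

step 1: fire t4:  (p0=2, p1=4, p2=0, p3=1, p4=4) → (p0=4, p1=4, p2=2, p3=1, p4=3)
step 2: fire t2:  (p0=4, p1=4, p2=2, p3=1, p4=3) → (p0=1, p1=5, p2=2, p3=1, p4=3)
step 3: fire t4:  (p0=1, p1=5, p2=2, p3=1, p4=3) → (p0=3, p1=5, p2=4, p3=1, p4=2)
step 4: fire t3:  (p0=3, p1=5, p2=4, p3=1, p4=2) → (p0=3, p1=7, p2=3, p3=2, p4=0)
step 5: fire t2:  (p0=3, p1=7, p2=3, p3=2, p4=0) → (p0=0, p1=8, p2=3, p3=2, p4=0)

(p0=0, p1=8, p2=3, p3=2, p4=0)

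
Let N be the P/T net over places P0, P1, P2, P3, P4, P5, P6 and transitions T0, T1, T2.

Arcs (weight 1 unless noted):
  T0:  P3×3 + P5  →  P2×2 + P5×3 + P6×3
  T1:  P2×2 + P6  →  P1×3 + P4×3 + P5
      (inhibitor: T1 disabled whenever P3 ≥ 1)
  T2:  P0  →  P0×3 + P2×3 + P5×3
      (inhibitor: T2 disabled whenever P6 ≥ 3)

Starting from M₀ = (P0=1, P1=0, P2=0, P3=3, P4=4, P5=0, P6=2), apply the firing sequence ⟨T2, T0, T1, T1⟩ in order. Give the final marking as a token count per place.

step 1: fire T2:  (P0=1, P1=0, P2=0, P3=3, P4=4, P5=0, P6=2) → (P0=3, P1=0, P2=3, P3=3, P4=4, P5=3, P6=2)
step 2: fire T0:  (P0=3, P1=0, P2=3, P3=3, P4=4, P5=3, P6=2) → (P0=3, P1=0, P2=5, P3=0, P4=4, P5=5, P6=5)
step 3: fire T1:  (P0=3, P1=0, P2=5, P3=0, P4=4, P5=5, P6=5) → (P0=3, P1=3, P2=3, P3=0, P4=7, P5=6, P6=4)
step 4: fire T1:  (P0=3, P1=3, P2=3, P3=0, P4=7, P5=6, P6=4) → (P0=3, P1=6, P2=1, P3=0, P4=10, P5=7, P6=3)

(P0=3, P1=6, P2=1, P3=0, P4=10, P5=7, P6=3)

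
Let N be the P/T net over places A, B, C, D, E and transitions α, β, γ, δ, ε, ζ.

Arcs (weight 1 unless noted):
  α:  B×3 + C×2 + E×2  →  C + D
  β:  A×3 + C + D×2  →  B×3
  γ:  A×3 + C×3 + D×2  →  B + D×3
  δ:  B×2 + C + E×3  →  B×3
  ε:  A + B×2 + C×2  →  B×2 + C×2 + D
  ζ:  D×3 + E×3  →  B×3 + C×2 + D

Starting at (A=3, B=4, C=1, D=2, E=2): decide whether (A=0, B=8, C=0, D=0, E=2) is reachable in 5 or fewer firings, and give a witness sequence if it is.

depth 0: 1 marking
depth 1: 2 markings reached so far
depth 2: 2 markings reached so far
(frontier empty at depth 2; search complete)
target is not among the 2 markings reachable within 5 steps

NO — not reachable within 5 firings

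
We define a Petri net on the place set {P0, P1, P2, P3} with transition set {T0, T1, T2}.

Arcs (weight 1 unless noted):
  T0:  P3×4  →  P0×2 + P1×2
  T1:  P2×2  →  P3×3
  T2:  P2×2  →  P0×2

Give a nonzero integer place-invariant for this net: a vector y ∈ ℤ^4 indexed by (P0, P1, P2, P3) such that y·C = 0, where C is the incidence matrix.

Incidence matrix C (rows=places, cols=transitions):
       T0   T1   T2
   P0   2    0    2
   P1   2    0    0
   P2   0   -2   -2
   P3  -4    3    0

Candidate y = [3, 1, 3, 2]; check y·C column-wise:
  col T0: 3·2 + 1·2 + 3·0 + 2·-4 = 0
  col T1: 3·0 + 1·0 + 3·-2 + 2·3 = 0
  col T2: 3·2 + 1·0 + 3·-2 + 2·0 = 0

y = (P0:3, P1:1, P2:3, P3:2)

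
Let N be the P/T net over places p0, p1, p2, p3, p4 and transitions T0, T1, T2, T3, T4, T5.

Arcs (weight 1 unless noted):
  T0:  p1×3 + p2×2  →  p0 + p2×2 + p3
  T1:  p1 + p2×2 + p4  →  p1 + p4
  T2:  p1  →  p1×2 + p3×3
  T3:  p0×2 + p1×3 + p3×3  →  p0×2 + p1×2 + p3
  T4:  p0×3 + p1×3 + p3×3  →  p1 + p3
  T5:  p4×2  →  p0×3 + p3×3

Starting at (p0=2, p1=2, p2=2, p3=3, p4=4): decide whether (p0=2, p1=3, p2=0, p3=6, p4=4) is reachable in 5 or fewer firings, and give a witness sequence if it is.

YES — reachable via ⟨T1, T2⟩ (2 firings)

step 1: fire T1:  (p0=2, p1=2, p2=2, p3=3, p4=4) → (p0=2, p1=2, p2=0, p3=3, p4=4)
step 2: fire T2:  (p0=2, p1=2, p2=0, p3=3, p4=4) → (p0=2, p1=3, p2=0, p3=6, p4=4)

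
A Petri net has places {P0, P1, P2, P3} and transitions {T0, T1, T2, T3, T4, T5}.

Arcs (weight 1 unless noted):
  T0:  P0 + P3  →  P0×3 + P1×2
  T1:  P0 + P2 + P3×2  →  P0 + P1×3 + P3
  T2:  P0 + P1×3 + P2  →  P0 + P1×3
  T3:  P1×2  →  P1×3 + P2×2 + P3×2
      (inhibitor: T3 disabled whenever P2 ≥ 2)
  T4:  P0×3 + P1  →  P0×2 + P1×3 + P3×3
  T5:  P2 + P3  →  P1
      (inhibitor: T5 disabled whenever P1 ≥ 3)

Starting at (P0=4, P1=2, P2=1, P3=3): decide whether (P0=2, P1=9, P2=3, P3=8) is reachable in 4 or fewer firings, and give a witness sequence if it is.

depth 0: 1 marking
depth 1: 6 markings reached so far
depth 2: 20 markings reached so far
depth 3: 46 markings reached so far
depth 4: 90 markings reached so far
target is not among the 90 markings reachable within 4 steps

NO — not reachable within 4 firings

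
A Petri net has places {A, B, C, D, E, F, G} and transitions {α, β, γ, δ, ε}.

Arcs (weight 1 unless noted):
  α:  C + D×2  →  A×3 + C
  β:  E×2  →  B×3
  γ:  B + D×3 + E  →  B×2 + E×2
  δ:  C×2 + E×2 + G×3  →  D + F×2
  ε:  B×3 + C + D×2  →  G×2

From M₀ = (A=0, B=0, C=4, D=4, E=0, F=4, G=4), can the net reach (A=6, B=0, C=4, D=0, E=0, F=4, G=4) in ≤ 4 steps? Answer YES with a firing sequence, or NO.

YES — reachable via ⟨α, α⟩ (2 firings)

step 1: fire α:  (A=0, B=0, C=4, D=4, E=0, F=4, G=4) → (A=3, B=0, C=4, D=2, E=0, F=4, G=4)
step 2: fire α:  (A=3, B=0, C=4, D=2, E=0, F=4, G=4) → (A=6, B=0, C=4, D=0, E=0, F=4, G=4)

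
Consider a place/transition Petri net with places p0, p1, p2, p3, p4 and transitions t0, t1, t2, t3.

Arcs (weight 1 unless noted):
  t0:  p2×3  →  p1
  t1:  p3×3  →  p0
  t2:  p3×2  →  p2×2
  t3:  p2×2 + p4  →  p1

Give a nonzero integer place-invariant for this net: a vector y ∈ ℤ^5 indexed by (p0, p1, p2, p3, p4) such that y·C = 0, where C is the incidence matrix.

Incidence matrix C (rows=places, cols=transitions):
       t0   t1   t2   t3
   p0   0    1    0    0
   p1   1    0    0    1
   p2  -3    0    2   -2
   p3   0   -3   -2    0
   p4   0    0    0   -1

Candidate y = [3, 3, 1, 1, 1]; check y·C column-wise:
  col t0: 3·0 + 3·1 + 1·-3 + 1·0 + 1·0 = 0
  col t1: 3·1 + 3·0 + 1·0 + 1·-3 + 1·0 = 0
  col t2: 3·0 + 3·0 + 1·2 + 1·-2 + 1·0 = 0
  col t3: 3·0 + 3·1 + 1·-2 + 1·0 + 1·-1 = 0

y = (p0:3, p1:3, p2:1, p3:1, p4:1)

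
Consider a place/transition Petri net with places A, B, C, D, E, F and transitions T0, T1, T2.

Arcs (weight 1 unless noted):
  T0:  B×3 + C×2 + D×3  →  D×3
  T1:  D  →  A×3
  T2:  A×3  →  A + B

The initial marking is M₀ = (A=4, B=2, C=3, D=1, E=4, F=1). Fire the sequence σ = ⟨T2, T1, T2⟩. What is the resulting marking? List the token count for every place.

step 1: fire T2:  (A=4, B=2, C=3, D=1, E=4, F=1) → (A=2, B=3, C=3, D=1, E=4, F=1)
step 2: fire T1:  (A=2, B=3, C=3, D=1, E=4, F=1) → (A=5, B=3, C=3, D=0, E=4, F=1)
step 3: fire T2:  (A=5, B=3, C=3, D=0, E=4, F=1) → (A=3, B=4, C=3, D=0, E=4, F=1)

(A=3, B=4, C=3, D=0, E=4, F=1)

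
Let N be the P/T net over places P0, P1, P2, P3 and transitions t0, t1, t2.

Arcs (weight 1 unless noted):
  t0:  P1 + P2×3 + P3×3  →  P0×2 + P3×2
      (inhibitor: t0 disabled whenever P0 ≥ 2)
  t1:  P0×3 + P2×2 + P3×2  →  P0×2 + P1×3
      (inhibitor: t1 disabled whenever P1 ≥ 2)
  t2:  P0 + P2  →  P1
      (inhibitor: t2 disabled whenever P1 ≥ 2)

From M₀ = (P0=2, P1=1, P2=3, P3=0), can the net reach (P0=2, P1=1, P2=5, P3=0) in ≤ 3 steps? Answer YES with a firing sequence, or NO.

depth 0: 1 marking
depth 1: 2 markings reached so far
depth 2: 2 markings reached so far
(frontier empty at depth 2; search complete)
target is not among the 2 markings reachable within 3 steps

NO — not reachable within 3 firings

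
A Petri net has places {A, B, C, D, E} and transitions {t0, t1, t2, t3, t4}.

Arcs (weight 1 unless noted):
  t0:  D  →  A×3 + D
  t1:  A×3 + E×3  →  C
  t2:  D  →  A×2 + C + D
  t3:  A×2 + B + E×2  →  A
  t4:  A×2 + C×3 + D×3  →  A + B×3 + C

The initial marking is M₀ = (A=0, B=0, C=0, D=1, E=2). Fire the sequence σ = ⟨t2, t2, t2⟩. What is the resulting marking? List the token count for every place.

(A=6, B=0, C=3, D=1, E=2)

step 1: fire t2:  (A=0, B=0, C=0, D=1, E=2) → (A=2, B=0, C=1, D=1, E=2)
step 2: fire t2:  (A=2, B=0, C=1, D=1, E=2) → (A=4, B=0, C=2, D=1, E=2)
step 3: fire t2:  (A=4, B=0, C=2, D=1, E=2) → (A=6, B=0, C=3, D=1, E=2)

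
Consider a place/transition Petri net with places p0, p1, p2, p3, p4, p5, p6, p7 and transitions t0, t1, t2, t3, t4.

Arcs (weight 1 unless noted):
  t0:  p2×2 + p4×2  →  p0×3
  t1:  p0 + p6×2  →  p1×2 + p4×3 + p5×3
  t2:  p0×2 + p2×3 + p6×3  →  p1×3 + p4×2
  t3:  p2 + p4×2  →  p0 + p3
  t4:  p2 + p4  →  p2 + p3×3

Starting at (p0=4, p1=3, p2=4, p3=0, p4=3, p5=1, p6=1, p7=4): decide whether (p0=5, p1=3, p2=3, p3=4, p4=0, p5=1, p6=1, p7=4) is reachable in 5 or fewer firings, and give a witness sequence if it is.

step 1: fire t3:  (p0=4, p1=3, p2=4, p3=0, p4=3, p5=1, p6=1, p7=4) → (p0=5, p1=3, p2=3, p3=1, p4=1, p5=1, p6=1, p7=4)
step 2: fire t4:  (p0=5, p1=3, p2=3, p3=1, p4=1, p5=1, p6=1, p7=4) → (p0=5, p1=3, p2=3, p3=4, p4=0, p5=1, p6=1, p7=4)

YES — reachable via ⟨t3, t4⟩ (2 firings)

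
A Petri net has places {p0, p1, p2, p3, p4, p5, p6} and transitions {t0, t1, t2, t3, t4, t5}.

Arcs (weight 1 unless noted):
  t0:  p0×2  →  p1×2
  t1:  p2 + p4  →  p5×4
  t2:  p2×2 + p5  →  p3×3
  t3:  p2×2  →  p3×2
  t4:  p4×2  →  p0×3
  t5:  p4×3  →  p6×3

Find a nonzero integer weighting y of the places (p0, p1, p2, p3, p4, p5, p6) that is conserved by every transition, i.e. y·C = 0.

Incidence matrix C (rows=places, cols=transitions):
       t0   t1   t2   t3   t4   t5
   p0  -2    0    0    0    3    0
   p1   2    0    0    0    0    0
   p2   0   -1   -2   -2    0    0
   p3   0    0    3    2    0    0
   p4   0   -1    0    0   -2   -3
   p5   0    4   -1    0    0    0
   p6   0    0    0    0    0    3

Candidate y = [2, 2, 1, 1, 3, 1, 3]; check y·C column-wise:
  col t0: 2·-2 + 2·2 + 1·0 + 1·0 + 3·0 + 1·0 + 3·0 = 0
  col t1: 2·0 + 2·0 + 1·-1 + 1·0 + 3·-1 + 1·4 + 3·0 = 0
  col t2: 2·0 + 2·0 + 1·-2 + 1·3 + 3·0 + 1·-1 + 3·0 = 0
  col t3: 2·0 + 2·0 + 1·-2 + 1·2 + 3·0 + 1·0 + 3·0 = 0
  col t4: 2·3 + 2·0 + 1·0 + 1·0 + 3·-2 + 1·0 + 3·0 = 0
  col t5: 2·0 + 2·0 + 1·0 + 1·0 + 3·-3 + 1·0 + 3·3 = 0

y = (p0:2, p1:2, p2:1, p3:1, p4:3, p5:1, p6:3)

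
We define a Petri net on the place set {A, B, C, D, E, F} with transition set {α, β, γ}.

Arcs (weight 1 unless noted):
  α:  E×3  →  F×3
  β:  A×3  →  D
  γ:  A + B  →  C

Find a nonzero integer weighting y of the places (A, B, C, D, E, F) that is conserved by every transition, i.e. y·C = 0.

y = (A:0, B:1, C:1, D:0, E:0, F:0)

Incidence matrix C (rows=places, cols=transitions):
        α    β    γ
    A   0   -3   -1
    B   0    0   -1
    C   0    0    1
    D   0    1    0
    E  -3    0    0
    F   3    0    0

Candidate y = [0, 1, 1, 0, 0, 0]; check y·C column-wise:
  col α: 1·0 + 1·0 + 0·-3 + 0·3 = 0
  col β: 0·-3 + 1·0 + 1·0 + 0·1 = 0
  col γ: 0·-1 + 1·-1 + 1·1 = 0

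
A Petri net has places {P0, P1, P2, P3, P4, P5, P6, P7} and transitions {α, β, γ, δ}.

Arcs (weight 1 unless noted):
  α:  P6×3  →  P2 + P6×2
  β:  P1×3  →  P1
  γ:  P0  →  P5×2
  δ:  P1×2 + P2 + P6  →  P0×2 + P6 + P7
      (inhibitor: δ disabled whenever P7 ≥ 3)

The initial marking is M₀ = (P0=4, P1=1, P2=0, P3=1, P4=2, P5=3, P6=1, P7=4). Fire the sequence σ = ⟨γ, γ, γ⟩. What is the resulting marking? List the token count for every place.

(P0=1, P1=1, P2=0, P3=1, P4=2, P5=9, P6=1, P7=4)

step 1: fire γ:  (P0=4, P1=1, P2=0, P3=1, P4=2, P5=3, P6=1, P7=4) → (P0=3, P1=1, P2=0, P3=1, P4=2, P5=5, P6=1, P7=4)
step 2: fire γ:  (P0=3, P1=1, P2=0, P3=1, P4=2, P5=5, P6=1, P7=4) → (P0=2, P1=1, P2=0, P3=1, P4=2, P5=7, P6=1, P7=4)
step 3: fire γ:  (P0=2, P1=1, P2=0, P3=1, P4=2, P5=7, P6=1, P7=4) → (P0=1, P1=1, P2=0, P3=1, P4=2, P5=9, P6=1, P7=4)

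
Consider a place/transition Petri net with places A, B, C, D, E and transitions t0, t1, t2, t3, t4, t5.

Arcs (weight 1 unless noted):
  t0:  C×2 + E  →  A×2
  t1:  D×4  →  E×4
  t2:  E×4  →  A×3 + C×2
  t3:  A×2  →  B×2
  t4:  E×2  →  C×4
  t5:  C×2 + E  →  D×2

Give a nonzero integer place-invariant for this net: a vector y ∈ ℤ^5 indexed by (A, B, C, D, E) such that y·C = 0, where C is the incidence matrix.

y = (A:2, B:2, C:1, D:2, E:2)

Incidence matrix C (rows=places, cols=transitions):
       t0   t1   t2   t3   t4   t5
    A   2    0    3   -2    0    0
    B   0    0    0    2    0    0
    C  -2    0    2    0    4   -2
    D   0   -4    0    0    0    2
    E  -1    4   -4    0   -2   -1

Candidate y = [2, 2, 1, 2, 2]; check y·C column-wise:
  col t0: 2·2 + 2·0 + 1·-2 + 2·0 + 2·-1 = 0
  col t1: 2·0 + 2·0 + 1·0 + 2·-4 + 2·4 = 0
  col t2: 2·3 + 2·0 + 1·2 + 2·0 + 2·-4 = 0
  col t3: 2·-2 + 2·2 + 1·0 + 2·0 + 2·0 = 0
  col t4: 2·0 + 2·0 + 1·4 + 2·0 + 2·-2 = 0
  col t5: 2·0 + 2·0 + 1·-2 + 2·2 + 2·-1 = 0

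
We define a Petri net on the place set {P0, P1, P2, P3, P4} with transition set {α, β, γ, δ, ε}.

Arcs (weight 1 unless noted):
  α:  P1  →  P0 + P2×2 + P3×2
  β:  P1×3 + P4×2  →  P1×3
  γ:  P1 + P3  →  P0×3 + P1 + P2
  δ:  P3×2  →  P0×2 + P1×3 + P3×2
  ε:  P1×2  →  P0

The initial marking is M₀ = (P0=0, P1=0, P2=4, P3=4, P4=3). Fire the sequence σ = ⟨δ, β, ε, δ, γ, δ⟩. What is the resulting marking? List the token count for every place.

step 1: fire δ:  (P0=0, P1=0, P2=4, P3=4, P4=3) → (P0=2, P1=3, P2=4, P3=4, P4=3)
step 2: fire β:  (P0=2, P1=3, P2=4, P3=4, P4=3) → (P0=2, P1=3, P2=4, P3=4, P4=1)
step 3: fire ε:  (P0=2, P1=3, P2=4, P3=4, P4=1) → (P0=3, P1=1, P2=4, P3=4, P4=1)
step 4: fire δ:  (P0=3, P1=1, P2=4, P3=4, P4=1) → (P0=5, P1=4, P2=4, P3=4, P4=1)
step 5: fire γ:  (P0=5, P1=4, P2=4, P3=4, P4=1) → (P0=8, P1=4, P2=5, P3=3, P4=1)
step 6: fire δ:  (P0=8, P1=4, P2=5, P3=3, P4=1) → (P0=10, P1=7, P2=5, P3=3, P4=1)

(P0=10, P1=7, P2=5, P3=3, P4=1)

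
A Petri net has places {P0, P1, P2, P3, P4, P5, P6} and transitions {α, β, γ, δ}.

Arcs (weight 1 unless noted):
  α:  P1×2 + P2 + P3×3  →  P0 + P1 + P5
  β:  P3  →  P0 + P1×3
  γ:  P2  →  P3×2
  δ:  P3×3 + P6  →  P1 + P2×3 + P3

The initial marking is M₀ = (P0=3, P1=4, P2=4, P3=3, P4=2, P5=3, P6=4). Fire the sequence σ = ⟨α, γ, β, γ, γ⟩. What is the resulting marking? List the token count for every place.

(P0=5, P1=6, P2=0, P3=5, P4=2, P5=4, P6=4)

step 1: fire α:  (P0=3, P1=4, P2=4, P3=3, P4=2, P5=3, P6=4) → (P0=4, P1=3, P2=3, P3=0, P4=2, P5=4, P6=4)
step 2: fire γ:  (P0=4, P1=3, P2=3, P3=0, P4=2, P5=4, P6=4) → (P0=4, P1=3, P2=2, P3=2, P4=2, P5=4, P6=4)
step 3: fire β:  (P0=4, P1=3, P2=2, P3=2, P4=2, P5=4, P6=4) → (P0=5, P1=6, P2=2, P3=1, P4=2, P5=4, P6=4)
step 4: fire γ:  (P0=5, P1=6, P2=2, P3=1, P4=2, P5=4, P6=4) → (P0=5, P1=6, P2=1, P3=3, P4=2, P5=4, P6=4)
step 5: fire γ:  (P0=5, P1=6, P2=1, P3=3, P4=2, P5=4, P6=4) → (P0=5, P1=6, P2=0, P3=5, P4=2, P5=4, P6=4)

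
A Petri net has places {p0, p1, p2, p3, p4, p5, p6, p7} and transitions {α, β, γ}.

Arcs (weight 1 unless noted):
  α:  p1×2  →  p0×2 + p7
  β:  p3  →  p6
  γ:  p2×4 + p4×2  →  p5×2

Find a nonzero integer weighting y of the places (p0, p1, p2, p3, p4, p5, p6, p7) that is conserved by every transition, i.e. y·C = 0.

Incidence matrix C (rows=places, cols=transitions):
        α    β    γ
   p0   2    0    0
   p1  -2    0    0
   p2   0    0   -4
   p3   0   -1    0
   p4   0    0   -2
   p5   0    0    2
   p6   0    1    0
   p7   1    0    0

Candidate y = [1, 1, 0, 0, 0, 0, 0, 0]; check y·C column-wise:
  col α: 1·2 + 1·-2 + 0·1 = 0
  col β: 1·0 + 1·0 + 0·-1 + 0·1 = 0
  col γ: 1·0 + 1·0 + 0·-4 + 0·-2 + 0·2 = 0

y = (p0:1, p1:1, p2:0, p3:0, p4:0, p5:0, p6:0, p7:0)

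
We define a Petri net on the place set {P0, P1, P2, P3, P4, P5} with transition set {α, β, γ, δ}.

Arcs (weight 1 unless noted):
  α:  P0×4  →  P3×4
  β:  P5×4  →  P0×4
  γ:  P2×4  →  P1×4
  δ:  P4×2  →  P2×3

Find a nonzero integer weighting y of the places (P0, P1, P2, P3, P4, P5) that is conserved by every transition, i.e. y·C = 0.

y = (P0:0, P1:2, P2:2, P3:0, P4:3, P5:0)

Incidence matrix C (rows=places, cols=transitions):
        α    β    γ    δ
   P0  -4    4    0    0
   P1   0    0    4    0
   P2   0    0   -4    3
   P3   4    0    0    0
   P4   0    0    0   -2
   P5   0   -4    0    0

Candidate y = [0, 2, 2, 0, 3, 0]; check y·C column-wise:
  col α: 0·-4 + 2·0 + 2·0 + 0·4 + 3·0 = 0
  col β: 0·4 + 2·0 + 2·0 + 3·0 + 0·-4 = 0
  col γ: 2·4 + 2·-4 + 3·0 = 0
  col δ: 2·0 + 2·3 + 3·-2 = 0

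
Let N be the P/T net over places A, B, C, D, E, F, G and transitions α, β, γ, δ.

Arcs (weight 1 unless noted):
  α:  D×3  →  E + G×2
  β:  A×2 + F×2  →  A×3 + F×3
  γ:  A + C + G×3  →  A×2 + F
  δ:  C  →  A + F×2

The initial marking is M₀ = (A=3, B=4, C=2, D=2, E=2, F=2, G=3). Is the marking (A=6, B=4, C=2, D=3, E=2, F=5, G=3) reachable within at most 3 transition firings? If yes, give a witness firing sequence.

NO — not reachable within 3 firings

depth 0: 1 marking
depth 1: 4 markings reached so far
depth 2: 9 markings reached so far
depth 3: 14 markings reached so far
target is not among the 14 markings reachable within 3 steps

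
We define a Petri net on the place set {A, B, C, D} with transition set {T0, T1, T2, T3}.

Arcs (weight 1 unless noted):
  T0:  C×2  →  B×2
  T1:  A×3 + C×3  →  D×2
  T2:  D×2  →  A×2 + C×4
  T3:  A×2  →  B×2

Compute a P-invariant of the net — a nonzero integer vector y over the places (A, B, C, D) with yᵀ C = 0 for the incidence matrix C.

y = (A:1, B:1, C:1, D:3)

Incidence matrix C (rows=places, cols=transitions):
       T0   T1   T2   T3
    A   0   -3    2   -2
    B   2    0    0    2
    C  -2   -3    4    0
    D   0    2   -2    0

Candidate y = [1, 1, 1, 3]; check y·C column-wise:
  col T0: 1·0 + 1·2 + 1·-2 + 3·0 = 0
  col T1: 1·-3 + 1·0 + 1·-3 + 3·2 = 0
  col T2: 1·2 + 1·0 + 1·4 + 3·-2 = 0
  col T3: 1·-2 + 1·2 + 1·0 + 3·0 = 0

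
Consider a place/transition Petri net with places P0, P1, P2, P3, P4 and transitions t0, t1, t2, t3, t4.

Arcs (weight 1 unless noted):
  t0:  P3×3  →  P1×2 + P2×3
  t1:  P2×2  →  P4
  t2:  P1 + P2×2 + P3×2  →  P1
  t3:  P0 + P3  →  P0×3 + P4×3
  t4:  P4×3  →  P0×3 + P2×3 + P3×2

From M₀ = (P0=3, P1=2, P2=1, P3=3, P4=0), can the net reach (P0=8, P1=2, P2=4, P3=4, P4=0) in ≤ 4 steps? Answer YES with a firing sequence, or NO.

step 1: fire t3:  (P0=3, P1=2, P2=1, P3=3, P4=0) → (P0=5, P1=2, P2=1, P3=2, P4=3)
step 2: fire t4:  (P0=5, P1=2, P2=1, P3=2, P4=3) → (P0=8, P1=2, P2=4, P3=4, P4=0)

YES — reachable via ⟨t3, t4⟩ (2 firings)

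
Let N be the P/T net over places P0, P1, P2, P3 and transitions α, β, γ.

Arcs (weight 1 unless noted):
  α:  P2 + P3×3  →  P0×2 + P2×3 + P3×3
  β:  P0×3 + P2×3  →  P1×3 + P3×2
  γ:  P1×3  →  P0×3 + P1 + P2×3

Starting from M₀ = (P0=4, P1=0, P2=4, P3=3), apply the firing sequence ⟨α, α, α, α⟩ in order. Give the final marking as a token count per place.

step 1: fire α:  (P0=4, P1=0, P2=4, P3=3) → (P0=6, P1=0, P2=6, P3=3)
step 2: fire α:  (P0=6, P1=0, P2=6, P3=3) → (P0=8, P1=0, P2=8, P3=3)
step 3: fire α:  (P0=8, P1=0, P2=8, P3=3) → (P0=10, P1=0, P2=10, P3=3)
step 4: fire α:  (P0=10, P1=0, P2=10, P3=3) → (P0=12, P1=0, P2=12, P3=3)

(P0=12, P1=0, P2=12, P3=3)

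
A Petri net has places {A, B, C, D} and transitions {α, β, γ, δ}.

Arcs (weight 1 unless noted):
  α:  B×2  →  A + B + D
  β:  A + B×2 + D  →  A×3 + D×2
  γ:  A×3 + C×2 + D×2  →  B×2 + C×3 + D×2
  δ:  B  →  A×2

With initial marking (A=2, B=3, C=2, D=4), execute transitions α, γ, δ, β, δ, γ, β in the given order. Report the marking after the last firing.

(A=5, B=0, C=4, D=7)

step 1: fire α:  (A=2, B=3, C=2, D=4) → (A=3, B=2, C=2, D=5)
step 2: fire γ:  (A=3, B=2, C=2, D=5) → (A=0, B=4, C=3, D=5)
step 3: fire δ:  (A=0, B=4, C=3, D=5) → (A=2, B=3, C=3, D=5)
step 4: fire β:  (A=2, B=3, C=3, D=5) → (A=4, B=1, C=3, D=6)
step 5: fire δ:  (A=4, B=1, C=3, D=6) → (A=6, B=0, C=3, D=6)
step 6: fire γ:  (A=6, B=0, C=3, D=6) → (A=3, B=2, C=4, D=6)
step 7: fire β:  (A=3, B=2, C=4, D=6) → (A=5, B=0, C=4, D=7)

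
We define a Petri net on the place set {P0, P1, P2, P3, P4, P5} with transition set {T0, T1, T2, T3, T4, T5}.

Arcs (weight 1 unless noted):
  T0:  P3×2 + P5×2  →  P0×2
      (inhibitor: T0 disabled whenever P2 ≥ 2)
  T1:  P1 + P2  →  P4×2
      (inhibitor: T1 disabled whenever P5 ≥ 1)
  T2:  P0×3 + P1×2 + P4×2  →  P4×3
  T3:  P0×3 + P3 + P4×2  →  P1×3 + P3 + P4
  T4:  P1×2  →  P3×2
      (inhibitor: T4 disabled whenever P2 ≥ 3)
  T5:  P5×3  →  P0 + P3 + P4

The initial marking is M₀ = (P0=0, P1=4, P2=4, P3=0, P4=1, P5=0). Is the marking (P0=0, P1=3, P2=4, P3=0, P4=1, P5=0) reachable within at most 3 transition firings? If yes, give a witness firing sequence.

depth 0: 1 marking
depth 1: 2 markings reached so far
depth 2: 3 markings reached so far
depth 3: 5 markings reached so far
target is not among the 5 markings reachable within 3 steps

NO — not reachable within 3 firings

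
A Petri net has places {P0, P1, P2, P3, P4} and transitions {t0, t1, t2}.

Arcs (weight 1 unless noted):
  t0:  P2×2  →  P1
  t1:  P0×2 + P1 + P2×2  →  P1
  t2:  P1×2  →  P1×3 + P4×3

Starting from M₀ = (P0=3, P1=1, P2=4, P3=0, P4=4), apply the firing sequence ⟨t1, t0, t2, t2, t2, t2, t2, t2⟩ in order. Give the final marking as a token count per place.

step 1: fire t1:  (P0=3, P1=1, P2=4, P3=0, P4=4) → (P0=1, P1=1, P2=2, P3=0, P4=4)
step 2: fire t0:  (P0=1, P1=1, P2=2, P3=0, P4=4) → (P0=1, P1=2, P2=0, P3=0, P4=4)
step 3: fire t2:  (P0=1, P1=2, P2=0, P3=0, P4=4) → (P0=1, P1=3, P2=0, P3=0, P4=7)
step 4: fire t2:  (P0=1, P1=3, P2=0, P3=0, P4=7) → (P0=1, P1=4, P2=0, P3=0, P4=10)
step 5: fire t2:  (P0=1, P1=4, P2=0, P3=0, P4=10) → (P0=1, P1=5, P2=0, P3=0, P4=13)
step 6: fire t2:  (P0=1, P1=5, P2=0, P3=0, P4=13) → (P0=1, P1=6, P2=0, P3=0, P4=16)
step 7: fire t2:  (P0=1, P1=6, P2=0, P3=0, P4=16) → (P0=1, P1=7, P2=0, P3=0, P4=19)
step 8: fire t2:  (P0=1, P1=7, P2=0, P3=0, P4=19) → (P0=1, P1=8, P2=0, P3=0, P4=22)

(P0=1, P1=8, P2=0, P3=0, P4=22)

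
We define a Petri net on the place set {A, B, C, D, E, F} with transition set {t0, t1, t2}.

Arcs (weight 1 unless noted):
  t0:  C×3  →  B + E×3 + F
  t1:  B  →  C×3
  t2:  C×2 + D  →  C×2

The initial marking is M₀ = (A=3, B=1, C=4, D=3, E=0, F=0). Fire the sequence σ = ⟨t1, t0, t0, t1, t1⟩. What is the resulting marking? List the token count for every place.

(A=3, B=0, C=7, D=3, E=6, F=2)

step 1: fire t1:  (A=3, B=1, C=4, D=3, E=0, F=0) → (A=3, B=0, C=7, D=3, E=0, F=0)
step 2: fire t0:  (A=3, B=0, C=7, D=3, E=0, F=0) → (A=3, B=1, C=4, D=3, E=3, F=1)
step 3: fire t0:  (A=3, B=1, C=4, D=3, E=3, F=1) → (A=3, B=2, C=1, D=3, E=6, F=2)
step 4: fire t1:  (A=3, B=2, C=1, D=3, E=6, F=2) → (A=3, B=1, C=4, D=3, E=6, F=2)
step 5: fire t1:  (A=3, B=1, C=4, D=3, E=6, F=2) → (A=3, B=0, C=7, D=3, E=6, F=2)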